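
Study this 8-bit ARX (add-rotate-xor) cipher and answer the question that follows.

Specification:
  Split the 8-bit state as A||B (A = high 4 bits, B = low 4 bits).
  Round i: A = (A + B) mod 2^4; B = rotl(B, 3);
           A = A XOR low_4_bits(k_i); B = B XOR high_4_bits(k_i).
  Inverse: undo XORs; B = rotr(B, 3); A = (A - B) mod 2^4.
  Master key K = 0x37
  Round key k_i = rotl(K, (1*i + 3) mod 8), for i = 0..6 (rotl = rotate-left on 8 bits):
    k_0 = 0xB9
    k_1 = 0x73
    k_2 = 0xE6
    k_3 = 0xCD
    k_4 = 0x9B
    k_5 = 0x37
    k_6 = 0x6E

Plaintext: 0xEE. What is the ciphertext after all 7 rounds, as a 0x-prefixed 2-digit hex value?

0xD6

s_0 = plaintext = 0xEE
s_1 = Round(s_0, k_0) = 0x5C
s_2 = Round(s_1, k_1) = 0x21
s_3 = Round(s_2, k_2) = 0x56
s_4 = Round(s_3, k_3) = 0x6F
s_5 = Round(s_4, k_4) = 0xE6
s_6 = Round(s_5, k_5) = 0x30
s_7 = Round(s_6, k_6) = 0xD6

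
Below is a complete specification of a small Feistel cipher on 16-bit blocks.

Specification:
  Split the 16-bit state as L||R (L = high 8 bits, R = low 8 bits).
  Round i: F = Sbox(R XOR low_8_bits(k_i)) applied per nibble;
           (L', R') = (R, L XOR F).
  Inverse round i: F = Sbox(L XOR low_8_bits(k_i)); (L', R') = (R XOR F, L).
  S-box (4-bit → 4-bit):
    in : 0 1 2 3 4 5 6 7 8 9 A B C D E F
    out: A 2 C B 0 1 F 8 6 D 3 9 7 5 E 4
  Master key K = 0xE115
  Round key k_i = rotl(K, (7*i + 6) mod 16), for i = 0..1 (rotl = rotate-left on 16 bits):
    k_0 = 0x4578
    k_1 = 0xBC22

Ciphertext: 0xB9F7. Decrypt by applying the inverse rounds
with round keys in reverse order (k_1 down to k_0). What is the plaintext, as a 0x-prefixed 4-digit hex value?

s_0 = ciphertext = 0xB9F7
s_1 = InvRound(s_0, k_1) = 0x2EB9
s_2 = InvRound(s_1, k_0) = 0xA62E

0xA62E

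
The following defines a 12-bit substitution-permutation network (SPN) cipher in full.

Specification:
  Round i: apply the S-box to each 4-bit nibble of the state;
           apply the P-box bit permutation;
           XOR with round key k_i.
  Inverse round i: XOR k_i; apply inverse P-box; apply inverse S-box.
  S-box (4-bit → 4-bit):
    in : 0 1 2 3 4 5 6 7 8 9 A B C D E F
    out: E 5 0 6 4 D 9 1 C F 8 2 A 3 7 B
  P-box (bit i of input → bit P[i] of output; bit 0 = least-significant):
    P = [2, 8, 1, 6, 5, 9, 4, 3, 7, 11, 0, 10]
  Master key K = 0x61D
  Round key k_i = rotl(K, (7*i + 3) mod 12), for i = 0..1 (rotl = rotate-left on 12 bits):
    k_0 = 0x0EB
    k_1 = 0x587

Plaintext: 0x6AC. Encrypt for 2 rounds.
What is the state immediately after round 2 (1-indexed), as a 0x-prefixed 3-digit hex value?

0x004

s_0 = plaintext = 0x6AC
s_1 = Round(s_0, k_0) = 0x523
s_2 = Round(s_1, k_1) = 0x004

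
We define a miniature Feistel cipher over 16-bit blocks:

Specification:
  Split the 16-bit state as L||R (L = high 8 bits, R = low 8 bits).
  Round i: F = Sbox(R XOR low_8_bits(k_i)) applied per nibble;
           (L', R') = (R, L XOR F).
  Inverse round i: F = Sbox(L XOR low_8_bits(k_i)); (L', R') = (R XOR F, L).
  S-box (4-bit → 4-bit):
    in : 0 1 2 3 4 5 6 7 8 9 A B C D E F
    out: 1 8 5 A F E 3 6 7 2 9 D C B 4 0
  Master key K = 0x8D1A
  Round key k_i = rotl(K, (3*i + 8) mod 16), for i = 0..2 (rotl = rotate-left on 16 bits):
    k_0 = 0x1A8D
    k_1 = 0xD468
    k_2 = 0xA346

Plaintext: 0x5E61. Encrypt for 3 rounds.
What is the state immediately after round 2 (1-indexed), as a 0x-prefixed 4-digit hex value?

s_0 = plaintext = 0x5E61
s_1 = Round(s_0, k_0) = 0x6112
s_2 = Round(s_1, k_1) = 0x1208
s_3 = Round(s_2, k_2) = 0x08E6

0x1208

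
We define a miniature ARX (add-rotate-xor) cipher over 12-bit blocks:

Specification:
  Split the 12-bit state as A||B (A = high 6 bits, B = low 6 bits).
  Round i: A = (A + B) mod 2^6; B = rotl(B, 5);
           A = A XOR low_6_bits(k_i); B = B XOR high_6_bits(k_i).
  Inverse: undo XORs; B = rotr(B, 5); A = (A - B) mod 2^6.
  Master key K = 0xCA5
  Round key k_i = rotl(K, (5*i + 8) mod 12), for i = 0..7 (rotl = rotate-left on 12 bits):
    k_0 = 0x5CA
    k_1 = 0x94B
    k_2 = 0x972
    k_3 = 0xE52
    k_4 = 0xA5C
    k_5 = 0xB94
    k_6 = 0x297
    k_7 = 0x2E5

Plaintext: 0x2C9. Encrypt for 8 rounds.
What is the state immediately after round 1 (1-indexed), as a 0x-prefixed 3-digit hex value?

s_0 = plaintext = 0x2C9
s_1 = Round(s_0, k_0) = 0x7B3
s_2 = Round(s_1, k_1) = 0x69C
s_3 = Round(s_2, k_2) = 0x12B
s_4 = Round(s_3, k_3) = 0xF4C
s_5 = Round(s_4, k_4) = 0x56F
s_6 = Round(s_5, k_5) = 0x419
s_7 = Round(s_6, k_6) = 0xFA6
s_8 = Round(s_7, k_7) = 0x058

0x7B3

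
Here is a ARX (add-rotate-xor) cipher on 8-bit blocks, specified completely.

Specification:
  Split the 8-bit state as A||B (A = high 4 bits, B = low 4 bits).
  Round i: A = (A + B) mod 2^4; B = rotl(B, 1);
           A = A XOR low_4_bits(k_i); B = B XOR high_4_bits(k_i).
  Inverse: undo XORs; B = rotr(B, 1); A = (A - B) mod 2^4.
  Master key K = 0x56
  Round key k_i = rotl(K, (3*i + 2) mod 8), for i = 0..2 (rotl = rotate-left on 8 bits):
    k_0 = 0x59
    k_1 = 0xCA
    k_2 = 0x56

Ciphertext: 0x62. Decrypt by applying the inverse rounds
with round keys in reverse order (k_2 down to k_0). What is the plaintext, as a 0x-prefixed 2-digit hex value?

0x67

s_0 = ciphertext = 0x62
s_1 = InvRound(s_0, k_2) = 0x5B
s_2 = InvRound(s_1, k_1) = 0x4B
s_3 = InvRound(s_2, k_0) = 0x67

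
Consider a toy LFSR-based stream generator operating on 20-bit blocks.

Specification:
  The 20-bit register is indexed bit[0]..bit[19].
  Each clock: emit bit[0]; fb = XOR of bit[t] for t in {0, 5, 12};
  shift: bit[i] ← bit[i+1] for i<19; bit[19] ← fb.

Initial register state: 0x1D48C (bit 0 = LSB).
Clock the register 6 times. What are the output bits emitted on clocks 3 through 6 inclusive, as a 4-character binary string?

1100

reg_0 = 0x1D48C
clock 1: out=0, reg = 0x8EA46
clock 2: out=0, reg = 0x47523
clock 3: out=1, reg = 0xA3A91
clock 4: out=1, reg = 0x51D48
clock 5: out=0, reg = 0xA8EA4
clock 6: out=0, reg = 0xD4752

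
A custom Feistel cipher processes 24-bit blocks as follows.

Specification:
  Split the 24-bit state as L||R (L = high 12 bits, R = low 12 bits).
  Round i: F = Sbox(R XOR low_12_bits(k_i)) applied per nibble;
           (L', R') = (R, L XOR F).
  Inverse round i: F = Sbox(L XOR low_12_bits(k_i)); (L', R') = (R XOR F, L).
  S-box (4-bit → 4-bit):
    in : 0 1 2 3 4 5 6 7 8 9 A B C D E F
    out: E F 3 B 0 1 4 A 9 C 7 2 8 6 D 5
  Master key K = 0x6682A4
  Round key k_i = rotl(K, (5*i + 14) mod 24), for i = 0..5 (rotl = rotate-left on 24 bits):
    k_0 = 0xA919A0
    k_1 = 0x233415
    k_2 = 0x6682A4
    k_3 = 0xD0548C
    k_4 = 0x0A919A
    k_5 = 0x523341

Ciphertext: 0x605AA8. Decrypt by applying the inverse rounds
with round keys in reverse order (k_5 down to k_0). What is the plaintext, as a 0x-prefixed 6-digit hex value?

s_0 = ciphertext = 0x605AA8
s_1 = InvRound(s_0, k_5) = 0xBA8605
s_2 = InvRound(s_1, k_4) = 0x1B6BA8
s_3 = InvRound(s_2, k_3) = 0xA1F1B6
s_4 = InvRound(s_3, k_2) = 0x894A1F
s_5 = InvRound(s_4, k_1) = 0x280894
s_6 = InvRound(s_5, k_0) = 0xAAA280

0xAAA280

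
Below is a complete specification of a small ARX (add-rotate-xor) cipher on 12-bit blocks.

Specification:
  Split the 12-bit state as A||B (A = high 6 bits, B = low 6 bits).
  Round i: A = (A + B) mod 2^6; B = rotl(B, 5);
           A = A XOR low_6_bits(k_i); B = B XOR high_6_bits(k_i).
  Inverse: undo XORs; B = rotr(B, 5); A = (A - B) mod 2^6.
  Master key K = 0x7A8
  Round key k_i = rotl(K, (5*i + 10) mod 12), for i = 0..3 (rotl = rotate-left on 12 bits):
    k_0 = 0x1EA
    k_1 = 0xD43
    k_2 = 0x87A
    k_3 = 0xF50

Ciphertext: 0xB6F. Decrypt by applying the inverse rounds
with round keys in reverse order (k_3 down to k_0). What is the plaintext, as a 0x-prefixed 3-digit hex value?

0x031

s_0 = ciphertext = 0xB6F
s_1 = InvRound(s_0, k_3) = 0x664
s_2 = InvRound(s_1, k_2) = 0x64A
s_3 = InvRound(s_2, k_1) = 0x6FF
s_4 = InvRound(s_3, k_0) = 0x031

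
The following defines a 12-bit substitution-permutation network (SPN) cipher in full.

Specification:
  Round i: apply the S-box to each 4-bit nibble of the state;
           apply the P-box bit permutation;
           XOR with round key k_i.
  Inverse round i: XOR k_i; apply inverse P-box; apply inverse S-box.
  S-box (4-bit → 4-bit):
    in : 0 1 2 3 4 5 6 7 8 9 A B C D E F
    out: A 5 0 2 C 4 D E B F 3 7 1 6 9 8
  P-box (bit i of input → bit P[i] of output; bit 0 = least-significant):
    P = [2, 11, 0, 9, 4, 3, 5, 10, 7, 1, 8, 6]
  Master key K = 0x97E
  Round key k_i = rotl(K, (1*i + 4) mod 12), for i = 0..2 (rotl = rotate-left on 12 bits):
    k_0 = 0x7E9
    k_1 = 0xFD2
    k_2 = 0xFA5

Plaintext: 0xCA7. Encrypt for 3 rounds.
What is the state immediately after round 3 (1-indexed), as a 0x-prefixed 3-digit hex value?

0x1E3

s_0 = plaintext = 0xCA7
s_1 = Round(s_0, k_0) = 0xD70
s_2 = Round(s_1, k_1) = 0x0F8
s_3 = Round(s_2, k_2) = 0x1E3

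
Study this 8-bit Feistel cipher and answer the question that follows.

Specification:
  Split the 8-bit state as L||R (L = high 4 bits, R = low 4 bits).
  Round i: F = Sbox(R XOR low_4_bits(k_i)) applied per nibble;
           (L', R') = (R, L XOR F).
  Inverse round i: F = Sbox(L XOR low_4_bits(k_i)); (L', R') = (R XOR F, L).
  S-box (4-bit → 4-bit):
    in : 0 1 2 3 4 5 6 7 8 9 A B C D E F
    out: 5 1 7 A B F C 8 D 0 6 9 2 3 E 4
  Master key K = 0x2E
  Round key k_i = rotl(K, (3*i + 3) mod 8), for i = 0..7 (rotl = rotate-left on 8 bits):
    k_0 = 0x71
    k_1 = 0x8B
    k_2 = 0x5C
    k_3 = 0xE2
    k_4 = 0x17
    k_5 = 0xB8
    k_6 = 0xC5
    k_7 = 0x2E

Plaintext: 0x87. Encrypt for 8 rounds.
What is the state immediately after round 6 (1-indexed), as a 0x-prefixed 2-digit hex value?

s_0 = plaintext = 0x87
s_1 = Round(s_0, k_0) = 0x74
s_2 = Round(s_1, k_1) = 0x43
s_3 = Round(s_2, k_2) = 0x30
s_4 = Round(s_3, k_3) = 0x04
s_5 = Round(s_4, k_4) = 0x4A
s_6 = Round(s_5, k_5) = 0xA3
s_7 = Round(s_6, k_6) = 0x36
s_8 = Round(s_7, k_7) = 0x6E

0xA3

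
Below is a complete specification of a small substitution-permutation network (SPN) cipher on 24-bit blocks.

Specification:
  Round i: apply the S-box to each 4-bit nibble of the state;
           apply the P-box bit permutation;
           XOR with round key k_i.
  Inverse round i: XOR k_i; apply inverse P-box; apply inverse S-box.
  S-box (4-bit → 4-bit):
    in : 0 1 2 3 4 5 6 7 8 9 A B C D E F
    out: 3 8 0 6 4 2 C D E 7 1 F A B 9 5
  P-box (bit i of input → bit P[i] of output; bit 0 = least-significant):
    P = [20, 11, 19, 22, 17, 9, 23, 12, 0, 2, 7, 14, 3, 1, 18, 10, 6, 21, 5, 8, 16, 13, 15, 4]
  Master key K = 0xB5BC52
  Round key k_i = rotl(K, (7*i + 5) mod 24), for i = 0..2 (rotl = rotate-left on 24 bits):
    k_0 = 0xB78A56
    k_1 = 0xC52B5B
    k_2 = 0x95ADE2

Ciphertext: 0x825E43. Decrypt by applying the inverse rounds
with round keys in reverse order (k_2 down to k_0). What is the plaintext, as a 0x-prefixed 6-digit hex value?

0x7BBF60

s_0 = ciphertext = 0x825E43
s_1 = InvRound(s_0, k_2) = 0x9647DA
s_2 = InvRound(s_1, k_1) = 0x0217AD
s_3 = InvRound(s_2, k_0) = 0x7BBF60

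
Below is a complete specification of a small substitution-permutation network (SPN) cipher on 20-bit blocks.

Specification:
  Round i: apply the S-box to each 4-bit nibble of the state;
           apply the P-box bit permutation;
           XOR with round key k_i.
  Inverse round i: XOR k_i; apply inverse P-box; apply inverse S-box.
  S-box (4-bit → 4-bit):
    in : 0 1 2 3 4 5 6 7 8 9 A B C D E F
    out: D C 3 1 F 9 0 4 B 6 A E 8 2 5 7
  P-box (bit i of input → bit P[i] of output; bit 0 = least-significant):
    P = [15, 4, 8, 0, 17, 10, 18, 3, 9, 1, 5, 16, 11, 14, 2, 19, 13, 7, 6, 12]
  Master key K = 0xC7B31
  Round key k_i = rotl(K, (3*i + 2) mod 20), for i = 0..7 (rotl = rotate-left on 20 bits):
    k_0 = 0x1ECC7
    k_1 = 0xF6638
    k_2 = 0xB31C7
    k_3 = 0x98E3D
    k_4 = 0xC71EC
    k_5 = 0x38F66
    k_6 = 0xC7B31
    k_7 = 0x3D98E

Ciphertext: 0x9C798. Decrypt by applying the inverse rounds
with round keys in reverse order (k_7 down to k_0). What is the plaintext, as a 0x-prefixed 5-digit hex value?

s_0 = ciphertext = 0x9C798
s_1 = InvRound(s_0, k_7) = 0xC022D
s_2 = InvRound(s_1, k_6) = 0x5F6C9
s_3 = InvRound(s_2, k_5) = 0x8F901
s_4 = InvRound(s_3, k_4) = 0x9E715
s_5 = InvRound(s_4, k_3) = 0x327C7
s_6 = InvRound(s_5, k_2) = 0xCC3D6
s_7 = InvRound(s_6, k_1) = 0xF7B8E
s_8 = InvRound(s_7, k_0) = 0x1C340

0x1C340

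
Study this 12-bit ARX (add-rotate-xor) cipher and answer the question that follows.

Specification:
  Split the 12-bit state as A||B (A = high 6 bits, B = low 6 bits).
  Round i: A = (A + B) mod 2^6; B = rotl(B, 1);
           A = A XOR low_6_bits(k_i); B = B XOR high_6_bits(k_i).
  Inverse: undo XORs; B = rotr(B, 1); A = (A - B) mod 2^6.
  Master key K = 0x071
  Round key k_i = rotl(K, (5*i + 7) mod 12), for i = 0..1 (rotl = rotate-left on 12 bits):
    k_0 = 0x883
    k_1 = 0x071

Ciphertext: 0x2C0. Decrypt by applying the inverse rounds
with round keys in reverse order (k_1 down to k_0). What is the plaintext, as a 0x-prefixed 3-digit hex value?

0x601

s_0 = ciphertext = 0x2C0
s_1 = InvRound(s_0, k_1) = 0x6A0
s_2 = InvRound(s_1, k_0) = 0x601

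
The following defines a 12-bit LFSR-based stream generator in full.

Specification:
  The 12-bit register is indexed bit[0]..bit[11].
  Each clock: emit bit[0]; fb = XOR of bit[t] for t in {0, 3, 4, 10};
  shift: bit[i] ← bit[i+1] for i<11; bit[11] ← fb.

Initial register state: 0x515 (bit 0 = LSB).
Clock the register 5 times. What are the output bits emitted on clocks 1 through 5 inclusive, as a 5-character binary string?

reg_0 = 0x515
clock 1: out=1, reg = 0xA8A
clock 2: out=0, reg = 0xD45
clock 3: out=1, reg = 0x6A2
clock 4: out=0, reg = 0xB51
clock 5: out=1, reg = 0x5A8

10101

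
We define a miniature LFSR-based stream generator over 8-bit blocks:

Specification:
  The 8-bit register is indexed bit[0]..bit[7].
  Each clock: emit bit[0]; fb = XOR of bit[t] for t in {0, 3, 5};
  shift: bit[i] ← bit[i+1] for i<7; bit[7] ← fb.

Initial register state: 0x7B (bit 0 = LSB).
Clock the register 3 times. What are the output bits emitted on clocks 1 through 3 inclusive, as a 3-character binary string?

reg_0 = 0x7B
clock 1: out=1, reg = 0xBD
clock 2: out=1, reg = 0xDE
clock 3: out=0, reg = 0xEF

110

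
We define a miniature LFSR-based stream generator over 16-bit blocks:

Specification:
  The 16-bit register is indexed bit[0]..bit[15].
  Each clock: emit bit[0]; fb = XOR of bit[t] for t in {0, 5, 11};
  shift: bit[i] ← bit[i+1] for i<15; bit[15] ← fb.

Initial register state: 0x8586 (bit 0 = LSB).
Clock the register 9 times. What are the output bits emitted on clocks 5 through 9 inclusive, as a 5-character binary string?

00011

reg_0 = 0x8586
clock 1: out=0, reg = 0x42C3
clock 2: out=1, reg = 0xA161
clock 3: out=1, reg = 0x50B0
clock 4: out=0, reg = 0xA858
clock 5: out=0, reg = 0xD42C
clock 6: out=0, reg = 0xEA16
clock 7: out=0, reg = 0xF50B
clock 8: out=1, reg = 0xFA85
clock 9: out=1, reg = 0x7D42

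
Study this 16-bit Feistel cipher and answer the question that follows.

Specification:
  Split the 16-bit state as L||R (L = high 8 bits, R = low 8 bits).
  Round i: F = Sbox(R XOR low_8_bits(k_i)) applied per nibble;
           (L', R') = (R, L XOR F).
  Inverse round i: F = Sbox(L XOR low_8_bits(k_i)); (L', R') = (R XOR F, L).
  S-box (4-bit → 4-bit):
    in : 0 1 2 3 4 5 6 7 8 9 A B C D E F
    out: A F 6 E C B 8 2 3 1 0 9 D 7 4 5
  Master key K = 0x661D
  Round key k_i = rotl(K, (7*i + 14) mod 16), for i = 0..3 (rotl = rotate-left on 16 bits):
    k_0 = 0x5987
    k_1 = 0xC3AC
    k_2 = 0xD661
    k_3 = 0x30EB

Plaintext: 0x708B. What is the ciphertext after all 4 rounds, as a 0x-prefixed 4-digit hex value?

0x06E3

s_0 = plaintext = 0x708B
s_1 = Round(s_0, k_0) = 0x8BDD
s_2 = Round(s_1, k_1) = 0xDDA4
s_3 = Round(s_2, k_2) = 0xA406
s_4 = Round(s_3, k_3) = 0x06E3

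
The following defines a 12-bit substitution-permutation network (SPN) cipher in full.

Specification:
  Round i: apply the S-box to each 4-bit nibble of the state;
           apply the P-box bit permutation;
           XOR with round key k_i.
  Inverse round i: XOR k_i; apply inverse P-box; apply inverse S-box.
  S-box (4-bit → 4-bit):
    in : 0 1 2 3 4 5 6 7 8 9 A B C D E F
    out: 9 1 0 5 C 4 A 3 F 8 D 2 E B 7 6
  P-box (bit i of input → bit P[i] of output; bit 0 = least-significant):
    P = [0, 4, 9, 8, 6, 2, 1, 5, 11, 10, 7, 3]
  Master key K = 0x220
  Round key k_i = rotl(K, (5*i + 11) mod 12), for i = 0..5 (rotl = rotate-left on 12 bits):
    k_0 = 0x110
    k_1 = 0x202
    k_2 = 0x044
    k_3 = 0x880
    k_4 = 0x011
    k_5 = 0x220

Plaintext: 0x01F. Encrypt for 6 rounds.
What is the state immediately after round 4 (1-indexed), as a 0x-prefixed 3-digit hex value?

0x0FF

s_0 = plaintext = 0x01F
s_1 = Round(s_0, k_0) = 0xB48
s_2 = Round(s_1, k_1) = 0x531
s_3 = Round(s_2, k_2) = 0x087
s_4 = Round(s_3, k_3) = 0x0FF
s_5 = Round(s_4, k_4) = 0xA0F
s_6 = Round(s_5, k_5) = 0x8D8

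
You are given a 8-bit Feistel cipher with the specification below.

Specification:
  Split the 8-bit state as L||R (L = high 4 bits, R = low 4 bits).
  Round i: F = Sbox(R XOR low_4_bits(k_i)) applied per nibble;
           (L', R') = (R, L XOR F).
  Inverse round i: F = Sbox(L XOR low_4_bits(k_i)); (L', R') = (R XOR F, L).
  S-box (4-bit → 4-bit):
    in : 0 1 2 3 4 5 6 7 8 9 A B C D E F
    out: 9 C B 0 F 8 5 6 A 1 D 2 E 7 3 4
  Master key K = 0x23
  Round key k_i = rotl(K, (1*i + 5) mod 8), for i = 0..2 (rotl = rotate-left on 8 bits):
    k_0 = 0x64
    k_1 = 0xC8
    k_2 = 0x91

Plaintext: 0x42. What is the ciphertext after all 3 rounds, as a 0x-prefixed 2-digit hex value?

s_0 = plaintext = 0x42
s_1 = Round(s_0, k_0) = 0x21
s_2 = Round(s_1, k_1) = 0x13
s_3 = Round(s_2, k_2) = 0x3A

0x3A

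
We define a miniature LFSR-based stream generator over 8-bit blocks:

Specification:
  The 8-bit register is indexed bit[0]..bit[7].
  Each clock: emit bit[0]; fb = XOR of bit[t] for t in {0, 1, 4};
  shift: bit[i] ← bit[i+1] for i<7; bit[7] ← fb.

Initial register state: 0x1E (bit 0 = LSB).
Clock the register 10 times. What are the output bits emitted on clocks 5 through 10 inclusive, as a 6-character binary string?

reg_0 = 0x1E
clock 1: out=0, reg = 0x0F
clock 2: out=1, reg = 0x07
clock 3: out=1, reg = 0x03
clock 4: out=1, reg = 0x01
clock 5: out=1, reg = 0x80
clock 6: out=0, reg = 0x40
clock 7: out=0, reg = 0x20
clock 8: out=0, reg = 0x10
clock 9: out=0, reg = 0x88
clock 10: out=0, reg = 0x44

100000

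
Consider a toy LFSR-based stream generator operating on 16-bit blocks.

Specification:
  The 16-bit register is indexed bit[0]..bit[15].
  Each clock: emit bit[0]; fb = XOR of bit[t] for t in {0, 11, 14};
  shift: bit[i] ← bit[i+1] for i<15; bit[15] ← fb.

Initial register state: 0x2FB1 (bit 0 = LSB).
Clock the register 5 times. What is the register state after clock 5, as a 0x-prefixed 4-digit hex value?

reg_0 = 0x2FB1
clock 1: out=1, reg = 0x17D8
clock 2: out=0, reg = 0x0BEC
clock 3: out=0, reg = 0x85F6
clock 4: out=0, reg = 0x42FB
clock 5: out=1, reg = 0x217D

0x217D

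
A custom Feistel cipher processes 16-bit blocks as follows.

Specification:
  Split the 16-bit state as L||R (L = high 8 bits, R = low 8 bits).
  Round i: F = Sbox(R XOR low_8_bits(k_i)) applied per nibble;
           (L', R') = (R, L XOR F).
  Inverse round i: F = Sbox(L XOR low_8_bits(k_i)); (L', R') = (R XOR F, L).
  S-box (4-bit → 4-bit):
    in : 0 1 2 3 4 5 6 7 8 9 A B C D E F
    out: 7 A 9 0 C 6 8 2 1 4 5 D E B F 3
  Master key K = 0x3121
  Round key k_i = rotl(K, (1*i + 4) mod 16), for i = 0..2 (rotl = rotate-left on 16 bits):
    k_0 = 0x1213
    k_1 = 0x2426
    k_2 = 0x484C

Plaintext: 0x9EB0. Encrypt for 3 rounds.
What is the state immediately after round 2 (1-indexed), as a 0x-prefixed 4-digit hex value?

0xCE41

s_0 = plaintext = 0x9EB0
s_1 = Round(s_0, k_0) = 0xB0CE
s_2 = Round(s_1, k_1) = 0xCE41
s_3 = Round(s_2, k_2) = 0x41B5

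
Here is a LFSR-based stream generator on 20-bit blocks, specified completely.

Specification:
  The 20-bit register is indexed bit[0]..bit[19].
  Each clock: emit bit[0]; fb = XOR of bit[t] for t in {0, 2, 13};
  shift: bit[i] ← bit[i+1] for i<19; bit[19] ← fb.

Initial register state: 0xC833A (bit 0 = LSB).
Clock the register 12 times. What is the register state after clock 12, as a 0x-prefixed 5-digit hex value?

reg_0 = 0xC833A
clock 1: out=0, reg = 0x6419D
clock 2: out=1, reg = 0x320CE
clock 3: out=0, reg = 0x19067
clock 4: out=1, reg = 0x0C833
clock 5: out=1, reg = 0x86419
clock 6: out=1, reg = 0x4320C
clock 7: out=0, reg = 0x21906
clock 8: out=0, reg = 0x90C83
clock 9: out=1, reg = 0xC8641
clock 10: out=1, reg = 0xE4320
clock 11: out=0, reg = 0x72190
clock 12: out=0, reg = 0xB90C8

0xB90C8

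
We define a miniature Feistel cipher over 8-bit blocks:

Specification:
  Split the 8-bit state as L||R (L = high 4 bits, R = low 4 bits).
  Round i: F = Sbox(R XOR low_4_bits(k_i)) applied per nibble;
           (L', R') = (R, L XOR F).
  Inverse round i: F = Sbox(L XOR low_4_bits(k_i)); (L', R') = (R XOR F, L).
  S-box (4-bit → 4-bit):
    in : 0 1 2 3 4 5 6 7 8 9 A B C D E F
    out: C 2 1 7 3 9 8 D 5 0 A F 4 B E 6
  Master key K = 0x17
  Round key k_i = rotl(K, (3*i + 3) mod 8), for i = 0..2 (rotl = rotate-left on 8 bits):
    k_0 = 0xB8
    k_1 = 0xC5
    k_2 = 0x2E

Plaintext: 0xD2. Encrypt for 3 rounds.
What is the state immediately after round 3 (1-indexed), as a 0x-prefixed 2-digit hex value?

0x3C

s_0 = plaintext = 0xD2
s_1 = Round(s_0, k_0) = 0x27
s_2 = Round(s_1, k_1) = 0x73
s_3 = Round(s_2, k_2) = 0x3C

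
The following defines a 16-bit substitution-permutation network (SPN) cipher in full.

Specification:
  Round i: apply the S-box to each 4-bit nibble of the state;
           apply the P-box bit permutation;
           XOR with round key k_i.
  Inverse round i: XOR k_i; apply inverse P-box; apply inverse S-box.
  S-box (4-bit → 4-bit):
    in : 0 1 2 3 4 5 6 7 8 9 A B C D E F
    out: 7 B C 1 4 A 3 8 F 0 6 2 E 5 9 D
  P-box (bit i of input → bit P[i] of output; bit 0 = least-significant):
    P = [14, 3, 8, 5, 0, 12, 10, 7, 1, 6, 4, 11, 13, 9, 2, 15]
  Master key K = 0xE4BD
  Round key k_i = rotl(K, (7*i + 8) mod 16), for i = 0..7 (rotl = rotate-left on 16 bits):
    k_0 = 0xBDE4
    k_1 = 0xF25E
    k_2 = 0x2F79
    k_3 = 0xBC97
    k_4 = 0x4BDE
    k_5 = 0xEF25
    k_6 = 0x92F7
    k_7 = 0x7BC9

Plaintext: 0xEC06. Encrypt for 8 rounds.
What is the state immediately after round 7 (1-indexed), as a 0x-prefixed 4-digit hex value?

0x0FF2

s_0 = plaintext = 0xEC06
s_1 = Round(s_0, k_0) = 0x41BD
s_2 = Round(s_1, k_1) = 0xAB18
s_3 = Round(s_2, k_2) = 0x7C94
s_4 = Round(s_3, k_3) = 0x35C7
s_5 = Round(s_4, k_4) = 0x773E
s_6 = Round(s_5, k_5) = 0x2704
s_7 = Round(s_6, k_6) = 0x0FF2
s_8 = Round(s_7, k_7) = 0x547E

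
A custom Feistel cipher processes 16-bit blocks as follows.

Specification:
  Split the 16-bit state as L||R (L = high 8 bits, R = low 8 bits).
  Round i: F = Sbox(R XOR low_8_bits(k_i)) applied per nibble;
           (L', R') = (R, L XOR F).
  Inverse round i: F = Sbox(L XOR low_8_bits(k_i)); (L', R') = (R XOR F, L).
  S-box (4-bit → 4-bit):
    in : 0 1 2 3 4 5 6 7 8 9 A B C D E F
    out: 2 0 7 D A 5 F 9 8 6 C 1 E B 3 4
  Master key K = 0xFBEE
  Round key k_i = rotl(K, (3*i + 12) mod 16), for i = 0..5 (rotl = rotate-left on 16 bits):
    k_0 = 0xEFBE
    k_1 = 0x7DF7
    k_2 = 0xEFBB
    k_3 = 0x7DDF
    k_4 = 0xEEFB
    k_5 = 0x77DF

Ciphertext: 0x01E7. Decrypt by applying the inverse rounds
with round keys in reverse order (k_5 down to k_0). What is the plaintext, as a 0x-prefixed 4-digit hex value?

0x1F7C

s_0 = ciphertext = 0x01E7
s_1 = InvRound(s_0, k_5) = 0x5401
s_2 = InvRound(s_1, k_4) = 0xC554
s_3 = InvRound(s_2, k_3) = 0x58C5
s_4 = InvRound(s_3, k_2) = 0xF858
s_5 = InvRound(s_4, k_1) = 0x7CF8
s_6 = InvRound(s_5, k_0) = 0x1F7C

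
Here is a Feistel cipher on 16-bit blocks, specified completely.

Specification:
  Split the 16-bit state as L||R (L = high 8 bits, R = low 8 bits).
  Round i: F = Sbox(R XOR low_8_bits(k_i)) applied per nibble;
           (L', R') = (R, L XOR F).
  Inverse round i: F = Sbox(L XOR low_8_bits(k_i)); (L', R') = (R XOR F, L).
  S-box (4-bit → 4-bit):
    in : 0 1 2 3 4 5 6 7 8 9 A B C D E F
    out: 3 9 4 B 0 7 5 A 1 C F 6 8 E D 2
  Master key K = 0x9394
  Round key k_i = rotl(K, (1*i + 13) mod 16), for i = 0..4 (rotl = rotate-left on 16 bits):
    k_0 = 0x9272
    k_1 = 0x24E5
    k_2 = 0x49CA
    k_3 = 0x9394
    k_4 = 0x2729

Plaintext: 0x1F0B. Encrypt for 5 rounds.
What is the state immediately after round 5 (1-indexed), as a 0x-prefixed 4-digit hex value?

0x74AD

s_0 = plaintext = 0x1F0B
s_1 = Round(s_0, k_0) = 0x0BB3
s_2 = Round(s_1, k_1) = 0xB37E
s_3 = Round(s_2, k_2) = 0x7ED3
s_4 = Round(s_3, k_3) = 0xD374
s_5 = Round(s_4, k_4) = 0x74AD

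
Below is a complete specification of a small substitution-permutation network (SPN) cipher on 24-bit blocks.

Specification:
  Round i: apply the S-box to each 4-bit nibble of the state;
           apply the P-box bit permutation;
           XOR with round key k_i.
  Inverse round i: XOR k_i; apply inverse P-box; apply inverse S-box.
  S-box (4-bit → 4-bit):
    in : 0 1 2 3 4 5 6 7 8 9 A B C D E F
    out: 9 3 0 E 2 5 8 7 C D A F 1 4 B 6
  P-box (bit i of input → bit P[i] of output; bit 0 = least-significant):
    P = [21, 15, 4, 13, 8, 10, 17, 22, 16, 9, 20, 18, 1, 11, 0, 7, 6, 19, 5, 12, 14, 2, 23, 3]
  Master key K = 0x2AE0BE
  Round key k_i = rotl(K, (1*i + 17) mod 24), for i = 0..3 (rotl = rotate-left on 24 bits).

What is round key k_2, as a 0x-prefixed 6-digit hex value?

K = 0x2AE0BE
k_0 = rotl(K, (1*0+17) mod 24) = rotl(K, 17) = 0x7C55C1
k_1 = rotl(K, (1*1+17) mod 24) = rotl(K, 18) = 0xF8AB82
k_2 = rotl(K, (1*2+17) mod 24) = rotl(K, 19) = 0xF15705

0xF15705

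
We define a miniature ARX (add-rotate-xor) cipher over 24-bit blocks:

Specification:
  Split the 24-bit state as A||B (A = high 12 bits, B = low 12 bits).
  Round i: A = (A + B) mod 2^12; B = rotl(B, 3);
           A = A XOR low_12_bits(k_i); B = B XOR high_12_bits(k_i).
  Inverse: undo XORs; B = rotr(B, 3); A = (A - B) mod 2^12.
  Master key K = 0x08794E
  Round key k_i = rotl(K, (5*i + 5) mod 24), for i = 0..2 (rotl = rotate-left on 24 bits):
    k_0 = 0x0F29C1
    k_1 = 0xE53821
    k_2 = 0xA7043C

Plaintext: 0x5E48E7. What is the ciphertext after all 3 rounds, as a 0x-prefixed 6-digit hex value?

s_0 = plaintext = 0x5E48E7
s_1 = Round(s_0, k_0) = 0x70A7CE
s_2 = Round(s_1, k_1) = 0x6F9020
s_3 = Round(s_2, k_2) = 0x325B70

0x325B70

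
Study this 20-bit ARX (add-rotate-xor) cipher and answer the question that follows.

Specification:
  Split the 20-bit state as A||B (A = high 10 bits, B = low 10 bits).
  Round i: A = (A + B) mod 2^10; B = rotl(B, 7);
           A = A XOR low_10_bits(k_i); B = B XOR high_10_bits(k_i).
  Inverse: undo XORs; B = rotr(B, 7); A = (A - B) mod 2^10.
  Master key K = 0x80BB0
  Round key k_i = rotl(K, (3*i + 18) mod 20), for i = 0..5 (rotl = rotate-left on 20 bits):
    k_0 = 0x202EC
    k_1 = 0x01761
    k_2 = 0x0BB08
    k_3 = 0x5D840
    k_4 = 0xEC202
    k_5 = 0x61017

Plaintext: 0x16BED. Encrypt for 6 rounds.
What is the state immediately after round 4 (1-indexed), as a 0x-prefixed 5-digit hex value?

0xF4AD8

s_0 = plaintext = 0x16BED
s_1 = Round(s_0, k_0) = 0xAAE7D
s_2 = Round(s_1, k_1) = 0x926CA
s_3 = Round(s_2, k_2) = 0x86D77
s_4 = Round(s_3, k_3) = 0xF4AD8
s_5 = Round(s_4, k_4) = 0x2A3EB
s_6 = Round(s_5, k_5) = 0x21079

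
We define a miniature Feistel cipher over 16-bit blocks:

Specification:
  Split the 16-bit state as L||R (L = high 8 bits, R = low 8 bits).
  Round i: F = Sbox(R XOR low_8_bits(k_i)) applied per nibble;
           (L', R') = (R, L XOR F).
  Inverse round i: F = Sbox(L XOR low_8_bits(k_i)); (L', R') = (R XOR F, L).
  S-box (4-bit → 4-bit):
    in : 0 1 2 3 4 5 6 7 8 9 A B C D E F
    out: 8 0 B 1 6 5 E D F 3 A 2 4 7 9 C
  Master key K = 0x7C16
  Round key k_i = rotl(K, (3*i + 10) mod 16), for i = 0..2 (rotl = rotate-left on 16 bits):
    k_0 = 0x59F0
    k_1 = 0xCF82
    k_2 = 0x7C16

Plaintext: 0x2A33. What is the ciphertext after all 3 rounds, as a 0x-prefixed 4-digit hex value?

s_0 = plaintext = 0x2A33
s_1 = Round(s_0, k_0) = 0x336B
s_2 = Round(s_1, k_1) = 0x6BA0
s_3 = Round(s_2, k_2) = 0xA045

0xA045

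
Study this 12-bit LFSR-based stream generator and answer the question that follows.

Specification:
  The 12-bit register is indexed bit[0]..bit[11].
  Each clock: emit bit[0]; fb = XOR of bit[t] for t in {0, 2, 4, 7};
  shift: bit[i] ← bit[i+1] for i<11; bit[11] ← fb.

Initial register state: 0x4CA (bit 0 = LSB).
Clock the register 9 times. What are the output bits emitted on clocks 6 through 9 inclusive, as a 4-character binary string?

0110

reg_0 = 0x4CA
clock 1: out=0, reg = 0xA65
clock 2: out=1, reg = 0x532
clock 3: out=0, reg = 0xA99
clock 4: out=1, reg = 0xD4C
clock 5: out=0, reg = 0xEA6
clock 6: out=0, reg = 0x753
clock 7: out=1, reg = 0x3A9
clock 8: out=1, reg = 0x1D4
clock 9: out=0, reg = 0x8EA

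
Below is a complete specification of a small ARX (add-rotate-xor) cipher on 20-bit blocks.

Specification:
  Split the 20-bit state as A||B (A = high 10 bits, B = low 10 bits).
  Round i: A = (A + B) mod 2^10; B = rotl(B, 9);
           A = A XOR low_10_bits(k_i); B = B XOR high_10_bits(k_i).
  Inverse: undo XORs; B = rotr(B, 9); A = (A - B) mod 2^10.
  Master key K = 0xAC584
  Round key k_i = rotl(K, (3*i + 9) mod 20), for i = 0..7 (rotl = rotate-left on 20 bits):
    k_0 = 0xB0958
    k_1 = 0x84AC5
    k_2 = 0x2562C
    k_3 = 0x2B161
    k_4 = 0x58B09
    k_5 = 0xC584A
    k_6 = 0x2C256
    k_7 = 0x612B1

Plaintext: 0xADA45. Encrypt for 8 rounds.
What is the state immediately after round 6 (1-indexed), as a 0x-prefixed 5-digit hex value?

s_0 = plaintext = 0xADA45
s_1 = Round(s_0, k_0) = 0x68DE0
s_2 = Round(s_1, k_1) = 0x51AE2
s_3 = Round(s_2, k_2) = 0x811E4
s_4 = Round(s_3, k_3) = 0xA245E
s_5 = Round(s_4, k_4) = 0x7B94D
s_6 = Round(s_5, k_5) = 0xDC5B0
s_7 = Round(s_6, k_6) = 0xDDC68
s_8 = Round(s_7, k_7) = 0x5B9B0

0xDC5B0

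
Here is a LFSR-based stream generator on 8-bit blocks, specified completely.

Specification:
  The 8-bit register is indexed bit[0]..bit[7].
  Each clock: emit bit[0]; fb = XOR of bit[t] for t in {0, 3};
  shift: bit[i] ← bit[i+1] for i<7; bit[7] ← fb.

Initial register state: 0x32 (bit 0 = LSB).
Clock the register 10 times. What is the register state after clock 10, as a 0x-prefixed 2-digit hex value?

0xAD

reg_0 = 0x32
clock 1: out=0, reg = 0x19
clock 2: out=1, reg = 0x0C
clock 3: out=0, reg = 0x86
clock 4: out=0, reg = 0x43
clock 5: out=1, reg = 0xA1
clock 6: out=1, reg = 0xD0
clock 7: out=0, reg = 0x68
clock 8: out=0, reg = 0xB4
clock 9: out=0, reg = 0x5A
clock 10: out=0, reg = 0xAD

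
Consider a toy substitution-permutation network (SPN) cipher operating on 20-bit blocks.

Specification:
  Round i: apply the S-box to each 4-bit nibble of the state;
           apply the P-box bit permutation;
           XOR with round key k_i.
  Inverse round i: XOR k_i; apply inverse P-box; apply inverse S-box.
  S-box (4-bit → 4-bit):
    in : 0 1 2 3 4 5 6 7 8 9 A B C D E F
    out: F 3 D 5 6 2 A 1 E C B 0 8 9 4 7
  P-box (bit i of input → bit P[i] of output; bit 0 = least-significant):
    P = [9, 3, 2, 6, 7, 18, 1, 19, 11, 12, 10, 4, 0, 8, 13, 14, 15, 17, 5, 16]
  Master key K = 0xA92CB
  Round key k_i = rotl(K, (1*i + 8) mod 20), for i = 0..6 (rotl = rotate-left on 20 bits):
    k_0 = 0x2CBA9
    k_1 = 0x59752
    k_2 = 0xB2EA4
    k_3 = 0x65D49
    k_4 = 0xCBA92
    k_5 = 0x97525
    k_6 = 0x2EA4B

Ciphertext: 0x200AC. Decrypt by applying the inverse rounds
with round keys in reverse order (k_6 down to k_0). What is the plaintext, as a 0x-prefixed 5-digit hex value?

0x2092D

s_0 = ciphertext = 0x200AC
s_1 = InvRound(s_0, k_6) = 0x32732
s_2 = InvRound(s_1, k_5) = 0x5D693
s_3 = InvRound(s_2, k_4) = 0xC23CB
s_4 = InvRound(s_3, k_3) = 0x59F27
s_5 = InvRound(s_4, k_2) = 0x1F50B
s_6 = InvRound(s_5, k_1) = 0xB2C5A
s_7 = InvRound(s_6, k_0) = 0x2092D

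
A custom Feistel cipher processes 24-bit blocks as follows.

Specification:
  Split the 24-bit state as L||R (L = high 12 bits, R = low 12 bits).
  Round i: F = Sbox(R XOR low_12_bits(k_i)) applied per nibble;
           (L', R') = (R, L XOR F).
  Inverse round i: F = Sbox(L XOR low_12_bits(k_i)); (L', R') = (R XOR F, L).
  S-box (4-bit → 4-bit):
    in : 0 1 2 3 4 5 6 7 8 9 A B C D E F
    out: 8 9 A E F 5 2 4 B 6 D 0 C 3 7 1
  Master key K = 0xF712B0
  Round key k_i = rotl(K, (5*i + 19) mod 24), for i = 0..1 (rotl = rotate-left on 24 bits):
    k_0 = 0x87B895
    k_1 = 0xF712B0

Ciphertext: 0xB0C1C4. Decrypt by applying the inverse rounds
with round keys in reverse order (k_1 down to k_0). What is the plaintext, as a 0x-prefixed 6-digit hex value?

0xA5F7C8

s_0 = ciphertext = 0xB0C1C4
s_1 = InvRound(s_0, k_1) = 0x7C8B0C
s_2 = InvRound(s_1, k_0) = 0xA5F7C8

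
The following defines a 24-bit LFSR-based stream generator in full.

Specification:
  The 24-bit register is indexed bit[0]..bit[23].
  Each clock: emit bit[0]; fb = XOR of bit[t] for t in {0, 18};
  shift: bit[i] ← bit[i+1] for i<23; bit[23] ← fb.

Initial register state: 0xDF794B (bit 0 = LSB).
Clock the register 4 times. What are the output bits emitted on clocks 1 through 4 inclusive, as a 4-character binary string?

1101

reg_0 = 0xDF794B
clock 1: out=1, reg = 0x6FBCA5
clock 2: out=1, reg = 0x37DE52
clock 3: out=0, reg = 0x9BEF29
clock 4: out=1, reg = 0xCDF794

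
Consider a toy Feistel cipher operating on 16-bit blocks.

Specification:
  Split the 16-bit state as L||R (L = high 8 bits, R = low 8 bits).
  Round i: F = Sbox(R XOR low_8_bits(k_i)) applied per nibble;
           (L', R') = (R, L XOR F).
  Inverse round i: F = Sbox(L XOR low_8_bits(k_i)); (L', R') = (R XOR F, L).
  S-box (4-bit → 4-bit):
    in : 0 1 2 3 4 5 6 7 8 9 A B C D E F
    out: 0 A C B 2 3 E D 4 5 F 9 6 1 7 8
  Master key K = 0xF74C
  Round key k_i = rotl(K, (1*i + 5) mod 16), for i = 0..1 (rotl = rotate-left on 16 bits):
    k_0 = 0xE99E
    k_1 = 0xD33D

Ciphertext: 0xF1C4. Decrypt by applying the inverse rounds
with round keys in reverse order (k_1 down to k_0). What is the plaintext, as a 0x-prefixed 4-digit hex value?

s_0 = ciphertext = 0xF1C4
s_1 = InvRound(s_0, k_1) = 0xA2F1
s_2 = InvRound(s_1, k_0) = 0x47A2

0x47A2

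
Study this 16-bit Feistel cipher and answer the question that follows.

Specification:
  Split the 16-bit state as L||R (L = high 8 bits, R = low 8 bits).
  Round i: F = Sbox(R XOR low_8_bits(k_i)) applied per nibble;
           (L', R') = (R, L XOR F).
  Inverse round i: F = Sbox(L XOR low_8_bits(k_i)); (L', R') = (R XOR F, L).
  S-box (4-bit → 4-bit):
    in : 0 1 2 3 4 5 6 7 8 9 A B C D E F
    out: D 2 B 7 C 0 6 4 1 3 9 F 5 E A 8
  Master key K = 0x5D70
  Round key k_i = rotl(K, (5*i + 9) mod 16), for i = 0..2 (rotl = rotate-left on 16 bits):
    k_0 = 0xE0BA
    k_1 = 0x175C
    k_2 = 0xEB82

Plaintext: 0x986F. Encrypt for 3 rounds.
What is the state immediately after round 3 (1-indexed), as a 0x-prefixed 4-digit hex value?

0xD37A

s_0 = plaintext = 0x986F
s_1 = Round(s_0, k_0) = 0x6F78
s_2 = Round(s_1, k_1) = 0x78D3
s_3 = Round(s_2, k_2) = 0xD37A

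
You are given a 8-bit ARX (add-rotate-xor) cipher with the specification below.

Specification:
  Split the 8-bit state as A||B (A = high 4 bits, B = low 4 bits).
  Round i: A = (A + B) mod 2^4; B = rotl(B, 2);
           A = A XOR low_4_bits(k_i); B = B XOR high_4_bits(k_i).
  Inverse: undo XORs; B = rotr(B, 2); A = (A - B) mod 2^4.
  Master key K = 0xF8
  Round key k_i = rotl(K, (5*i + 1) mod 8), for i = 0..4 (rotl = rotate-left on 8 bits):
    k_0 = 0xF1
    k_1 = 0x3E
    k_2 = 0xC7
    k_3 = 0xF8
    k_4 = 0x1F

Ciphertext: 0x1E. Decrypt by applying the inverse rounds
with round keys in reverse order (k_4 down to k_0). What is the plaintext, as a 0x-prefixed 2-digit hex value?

0x3F

s_0 = ciphertext = 0x1E
s_1 = InvRound(s_0, k_4) = 0xFF
s_2 = InvRound(s_1, k_3) = 0x70
s_3 = InvRound(s_2, k_2) = 0xD3
s_4 = InvRound(s_3, k_1) = 0x30
s_5 = InvRound(s_4, k_0) = 0x3F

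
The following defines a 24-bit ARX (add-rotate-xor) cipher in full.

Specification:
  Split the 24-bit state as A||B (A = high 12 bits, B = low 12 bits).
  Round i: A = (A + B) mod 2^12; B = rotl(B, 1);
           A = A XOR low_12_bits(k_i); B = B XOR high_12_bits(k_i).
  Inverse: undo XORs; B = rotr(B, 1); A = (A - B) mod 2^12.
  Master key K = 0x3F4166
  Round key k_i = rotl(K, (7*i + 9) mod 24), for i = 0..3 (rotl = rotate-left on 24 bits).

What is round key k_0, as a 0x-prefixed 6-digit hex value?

K = 0x3F4166
k_0 = rotl(K, (7*0+9) mod 24) = rotl(K, 9) = 0x82CC7E

0x82CC7E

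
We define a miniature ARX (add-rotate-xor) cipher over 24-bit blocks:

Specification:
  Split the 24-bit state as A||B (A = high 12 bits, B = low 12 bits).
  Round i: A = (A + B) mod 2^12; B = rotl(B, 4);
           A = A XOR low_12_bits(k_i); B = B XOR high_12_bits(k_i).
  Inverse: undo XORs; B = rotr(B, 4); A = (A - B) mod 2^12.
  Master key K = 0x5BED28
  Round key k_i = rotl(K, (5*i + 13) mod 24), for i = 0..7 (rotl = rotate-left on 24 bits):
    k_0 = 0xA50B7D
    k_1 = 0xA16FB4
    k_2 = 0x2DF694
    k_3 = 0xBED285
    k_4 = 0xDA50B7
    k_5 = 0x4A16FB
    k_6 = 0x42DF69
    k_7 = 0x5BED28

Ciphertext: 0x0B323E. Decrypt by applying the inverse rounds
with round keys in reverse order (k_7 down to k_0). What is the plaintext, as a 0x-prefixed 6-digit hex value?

s_0 = ciphertext = 0x0B323E
s_1 = InvRound(s_0, k_7) = 0xD23078
s_2 = InvRound(s_1, k_6) = 0xD05545
s_3 = InvRound(s_2, k_5) = 0x7E041E
s_4 = InvRound(s_3, k_4) = 0xBBCB9B
s_5 = InvRound(s_4, k_3) = 0x332607
s_6 = InvRound(s_5, k_2) = 0xD5984D
s_7 = InvRound(s_6, k_1) = 0x7C8B25
s_8 = InvRound(s_7, k_0) = 0x79E517

0x79E517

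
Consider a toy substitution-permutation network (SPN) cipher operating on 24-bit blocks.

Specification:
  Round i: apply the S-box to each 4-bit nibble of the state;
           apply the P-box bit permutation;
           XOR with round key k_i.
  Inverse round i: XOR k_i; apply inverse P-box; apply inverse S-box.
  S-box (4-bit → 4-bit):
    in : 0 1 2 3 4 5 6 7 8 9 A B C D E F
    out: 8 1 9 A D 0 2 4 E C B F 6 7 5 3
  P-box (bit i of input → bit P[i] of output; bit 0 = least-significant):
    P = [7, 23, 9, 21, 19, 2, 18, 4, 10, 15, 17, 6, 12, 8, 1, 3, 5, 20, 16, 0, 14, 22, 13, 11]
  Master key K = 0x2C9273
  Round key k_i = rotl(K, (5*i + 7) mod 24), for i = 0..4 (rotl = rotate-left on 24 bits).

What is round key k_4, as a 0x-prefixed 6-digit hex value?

K = 0x2C9273
k_0 = rotl(K, (5*0+7) mod 24) = rotl(K, 7) = 0x493996
k_1 = rotl(K, (5*1+7) mod 24) = rotl(K, 12) = 0x2732C9
k_2 = rotl(K, (5*2+7) mod 24) = rotl(K, 17) = 0xE65924
k_3 = rotl(K, (5*3+7) mod 24) = rotl(K, 22) = 0xCB249C
k_4 = rotl(K, (5*4+7) mod 24) = rotl(K, 3) = 0x649399

0x649399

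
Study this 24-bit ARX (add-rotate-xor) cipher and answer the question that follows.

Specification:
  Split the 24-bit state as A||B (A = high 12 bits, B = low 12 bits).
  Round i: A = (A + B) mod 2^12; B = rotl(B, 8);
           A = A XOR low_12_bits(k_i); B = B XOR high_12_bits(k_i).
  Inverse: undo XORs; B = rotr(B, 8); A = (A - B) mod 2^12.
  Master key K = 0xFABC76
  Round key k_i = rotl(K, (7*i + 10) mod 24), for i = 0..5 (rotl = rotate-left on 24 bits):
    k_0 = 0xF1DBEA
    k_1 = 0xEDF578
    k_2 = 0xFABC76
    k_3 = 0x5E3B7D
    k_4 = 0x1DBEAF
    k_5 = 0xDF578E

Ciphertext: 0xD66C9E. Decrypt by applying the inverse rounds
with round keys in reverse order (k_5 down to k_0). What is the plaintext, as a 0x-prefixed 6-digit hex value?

s_0 = ciphertext = 0xD66C9E
s_1 = InvRound(s_0, k_5) = 0x4376B1
s_2 = InvRound(s_1, k_4) = 0x3F16A7
s_3 = InvRound(s_2, k_3) = 0x449443
s_4 = InvRound(s_3, k_2) = 0x9B4E8B
s_5 = InvRound(s_4, k_1) = 0x78C540
s_6 = InvRound(s_5, k_0) = 0x68C5DA

0x68C5DA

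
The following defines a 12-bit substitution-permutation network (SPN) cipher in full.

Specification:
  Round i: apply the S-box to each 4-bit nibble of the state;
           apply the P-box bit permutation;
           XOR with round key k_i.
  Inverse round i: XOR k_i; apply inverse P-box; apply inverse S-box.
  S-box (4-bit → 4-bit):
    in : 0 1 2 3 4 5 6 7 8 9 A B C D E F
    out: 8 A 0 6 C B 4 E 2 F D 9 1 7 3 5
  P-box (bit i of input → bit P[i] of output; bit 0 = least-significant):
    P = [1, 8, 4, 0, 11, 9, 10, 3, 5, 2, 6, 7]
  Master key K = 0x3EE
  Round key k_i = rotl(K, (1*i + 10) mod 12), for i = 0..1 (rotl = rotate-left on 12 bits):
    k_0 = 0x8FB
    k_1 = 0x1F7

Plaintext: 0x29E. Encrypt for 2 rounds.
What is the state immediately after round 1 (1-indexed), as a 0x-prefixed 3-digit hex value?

0x7F1

s_0 = plaintext = 0x29E
s_1 = Round(s_0, k_0) = 0x7F1
s_2 = Round(s_1, k_1) = 0xC32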